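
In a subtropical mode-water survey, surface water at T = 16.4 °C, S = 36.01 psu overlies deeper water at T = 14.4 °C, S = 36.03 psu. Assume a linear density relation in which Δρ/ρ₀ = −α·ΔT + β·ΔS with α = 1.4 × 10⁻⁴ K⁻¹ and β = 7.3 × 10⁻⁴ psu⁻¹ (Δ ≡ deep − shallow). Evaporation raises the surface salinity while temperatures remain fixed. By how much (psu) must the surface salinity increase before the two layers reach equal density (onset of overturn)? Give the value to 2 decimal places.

Neutral buoyancy requires −α(T_deep − T_surf) + β(S_deep − S_surf′) = 0.
S_surf′ = S_deep − (α/β)·ΔT = 36.03 − (1.4 × 10⁻⁴/7.3 × 10⁻⁴)·(-2.0) = 36.4136 psu.
Increase required: 36.4136 − 36.01 = 0.4036 psu.

0.40 psu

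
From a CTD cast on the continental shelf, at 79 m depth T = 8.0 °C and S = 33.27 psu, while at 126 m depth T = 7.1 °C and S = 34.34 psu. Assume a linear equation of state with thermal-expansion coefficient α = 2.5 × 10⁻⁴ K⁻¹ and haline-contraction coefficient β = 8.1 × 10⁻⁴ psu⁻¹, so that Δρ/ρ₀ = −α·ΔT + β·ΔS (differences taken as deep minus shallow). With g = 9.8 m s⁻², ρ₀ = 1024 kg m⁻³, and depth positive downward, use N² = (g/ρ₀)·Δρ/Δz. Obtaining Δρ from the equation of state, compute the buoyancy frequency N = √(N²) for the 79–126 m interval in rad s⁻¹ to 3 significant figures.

ΔT = -0.9 K, ΔS = +1.07 psu (deep − shallow).
Δρ/ρ₀ = −αΔT + βΔS = 2.25 × 10⁻⁴ + 8.667 × 10⁻⁴ = 1.0917 × 10⁻³, so Δρ ≈ 1.118 kg m⁻³.
N² = (g/ρ₀)·Δρ/Δz = g·(Δρ/ρ₀)/Δz = 9.8 × 1.0917 × 10⁻³ / 47 = 2.2763 × 10⁻⁴ s⁻².
N = √(2.2763 × 10⁻⁴) = 0.015087 rad s⁻¹ ≈ 0.0151 rad s⁻¹.

0.0151 rad s⁻¹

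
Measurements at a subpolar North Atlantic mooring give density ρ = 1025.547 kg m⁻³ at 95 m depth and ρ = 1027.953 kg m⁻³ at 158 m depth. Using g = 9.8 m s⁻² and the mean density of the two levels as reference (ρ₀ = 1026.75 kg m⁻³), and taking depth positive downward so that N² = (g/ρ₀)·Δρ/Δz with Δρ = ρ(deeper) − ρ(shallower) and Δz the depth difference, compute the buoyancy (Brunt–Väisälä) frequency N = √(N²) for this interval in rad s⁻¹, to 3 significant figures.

Δρ = 1027.953 − 1025.547 = 2.406 kg m⁻³ over Δz = 158 − 95 = 63 m.
N² = (9.8/1026.75) × (2.406/63) = 3.6452 × 10⁻⁴ s⁻².
N = √(3.6452 × 10⁻⁴) = 0.019092 rad s⁻¹ ≈ 0.0191 rad s⁻¹.

0.0191 rad s⁻¹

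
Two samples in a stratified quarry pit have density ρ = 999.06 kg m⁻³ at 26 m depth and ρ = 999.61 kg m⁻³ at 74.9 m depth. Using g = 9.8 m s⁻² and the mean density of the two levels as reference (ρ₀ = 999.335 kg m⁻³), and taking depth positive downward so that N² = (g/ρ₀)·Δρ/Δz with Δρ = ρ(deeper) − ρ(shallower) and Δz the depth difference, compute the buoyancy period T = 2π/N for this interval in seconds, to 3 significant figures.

Δρ = 999.61 − 999.06 = 0.55 kg m⁻³ over Δz = 74.9 − 26 = 48.9 m.
N² = (9.8/999.335) × (0.55/48.9) = 1.1030 × 10⁻⁴ s⁻².
N = √(1.1030 × 10⁻⁴) = 0.010502 rad s⁻¹, so T = 2π/N = 598.28 s ≈ 598 s.

598 s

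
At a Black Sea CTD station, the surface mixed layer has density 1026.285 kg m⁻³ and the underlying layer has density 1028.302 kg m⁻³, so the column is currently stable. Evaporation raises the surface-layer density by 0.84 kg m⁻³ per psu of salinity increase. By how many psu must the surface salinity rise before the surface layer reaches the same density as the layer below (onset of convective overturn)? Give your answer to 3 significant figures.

Density deficit of the surface layer: 1028.302 − 1026.285 = 2.017 kg m⁻³.
Required change = 2.017 / 0.84 = 2.40 psu.

2.40 psu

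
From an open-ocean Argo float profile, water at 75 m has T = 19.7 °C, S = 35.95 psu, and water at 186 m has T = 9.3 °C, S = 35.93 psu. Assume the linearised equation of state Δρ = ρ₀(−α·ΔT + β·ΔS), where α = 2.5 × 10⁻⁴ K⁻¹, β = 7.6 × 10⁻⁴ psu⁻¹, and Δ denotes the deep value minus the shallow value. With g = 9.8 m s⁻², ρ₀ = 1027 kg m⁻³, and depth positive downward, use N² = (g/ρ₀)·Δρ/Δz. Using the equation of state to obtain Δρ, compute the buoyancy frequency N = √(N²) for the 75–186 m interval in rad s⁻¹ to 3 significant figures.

ΔT = -10.4 K, ΔS = -0.02 psu (deep − shallow).
Δρ/ρ₀ = −αΔT + βΔS = 2.60 × 10⁻³ − 1.52 × 10⁻⁵ = 2.5848 × 10⁻³, so Δρ ≈ 2.655 kg m⁻³.
N² = (g/ρ₀)·Δρ/Δz = g·(Δρ/ρ₀)/Δz = 9.8 × 2.5848 × 10⁻³ / 111 = 2.2821 × 10⁻⁴ s⁻².
N = √(2.2821 × 10⁻⁴) = 0.015107 rad s⁻¹ ≈ 0.0151 rad s⁻¹.

0.0151 rad s⁻¹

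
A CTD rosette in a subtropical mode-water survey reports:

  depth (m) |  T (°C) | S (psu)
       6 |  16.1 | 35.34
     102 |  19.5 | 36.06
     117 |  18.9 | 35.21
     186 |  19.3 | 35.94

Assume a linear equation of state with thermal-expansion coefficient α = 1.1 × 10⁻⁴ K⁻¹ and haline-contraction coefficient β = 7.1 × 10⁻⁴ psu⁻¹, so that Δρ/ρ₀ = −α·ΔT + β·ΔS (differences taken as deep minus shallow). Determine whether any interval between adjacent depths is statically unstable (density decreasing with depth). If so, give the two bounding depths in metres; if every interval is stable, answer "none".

Evaluate Δρ/ρ₀ = −αΔT + βΔS across each adjacent pair:
  6–102 m: −αΔT+βΔS = −(1.1 × 10⁻⁴)(+3.4)+(7.1 × 10⁻⁴)(+0.72) = 1.4 × 10⁻⁴ → stable
  102–117 m: −αΔT+βΔS = −(1.1 × 10⁻⁴)(-0.6)+(7.1 × 10⁻⁴)(-0.85) = -5.4 × 10⁻⁴ → UNSTABLE
  117–186 m: −αΔT+βΔS = −(1.1 × 10⁻⁴)(+0.4)+(7.1 × 10⁻⁴)(+0.73) = 4.7 × 10⁻⁴ → stable
The 102–117 m interval has Δρ < 0: lighter water underlies denser water.

102–117 m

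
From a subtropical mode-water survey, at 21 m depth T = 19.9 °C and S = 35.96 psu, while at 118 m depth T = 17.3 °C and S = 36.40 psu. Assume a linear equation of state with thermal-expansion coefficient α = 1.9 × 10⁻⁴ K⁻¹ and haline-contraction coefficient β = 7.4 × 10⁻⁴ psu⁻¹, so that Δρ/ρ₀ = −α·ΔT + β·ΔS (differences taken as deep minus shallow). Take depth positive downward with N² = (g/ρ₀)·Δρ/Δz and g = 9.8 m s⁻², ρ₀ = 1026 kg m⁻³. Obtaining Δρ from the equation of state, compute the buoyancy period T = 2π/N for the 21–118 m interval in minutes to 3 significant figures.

11.5 min

ΔT = -2.6 K, ΔS = +0.44 psu (deep − shallow).
Δρ/ρ₀ = −αΔT + βΔS = 4.94 × 10⁻⁴ + 3.256 × 10⁻⁴ = 8.196 × 10⁻⁴, so Δρ ≈ 0.8409 kg m⁻³.
N² = (g/ρ₀)·Δρ/Δz = g·(Δρ/ρ₀)/Δz = 9.8 × 8.196 × 10⁻⁴ / 97 = 8.2805 × 10⁻⁵ s⁻².
N = √(8.2805 × 10⁻⁵) = 9.0997 × 10⁻³ rad s⁻¹ → T = 2π/N = 690.48 s = 11.508 min ≈ 11.5 min.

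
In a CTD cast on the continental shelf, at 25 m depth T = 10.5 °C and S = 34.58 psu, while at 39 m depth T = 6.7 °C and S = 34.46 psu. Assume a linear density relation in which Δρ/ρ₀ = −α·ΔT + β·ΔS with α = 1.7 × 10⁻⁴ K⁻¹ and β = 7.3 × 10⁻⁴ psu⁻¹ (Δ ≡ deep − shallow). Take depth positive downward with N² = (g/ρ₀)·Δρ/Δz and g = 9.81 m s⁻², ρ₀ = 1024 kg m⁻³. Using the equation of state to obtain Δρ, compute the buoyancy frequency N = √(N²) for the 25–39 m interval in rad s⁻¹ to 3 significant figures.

0.0198 rad s⁻¹

ΔT = -3.8 K, ΔS = -0.12 psu (deep − shallow).
Δρ/ρ₀ = −αΔT + βΔS = 6.46 × 10⁻⁴ − 8.76 × 10⁻⁵ = 5.584 × 10⁻⁴, so Δρ ≈ 0.5718 kg m⁻³.
N² = (g/ρ₀)·Δρ/Δz = g·(Δρ/ρ₀)/Δz = 9.81 × 5.584 × 10⁻⁴ / 14 = 3.9128 × 10⁻⁴ s⁻².
N = √(3.9128 × 10⁻⁴) = 0.019781 rad s⁻¹ ≈ 0.0198 rad s⁻¹.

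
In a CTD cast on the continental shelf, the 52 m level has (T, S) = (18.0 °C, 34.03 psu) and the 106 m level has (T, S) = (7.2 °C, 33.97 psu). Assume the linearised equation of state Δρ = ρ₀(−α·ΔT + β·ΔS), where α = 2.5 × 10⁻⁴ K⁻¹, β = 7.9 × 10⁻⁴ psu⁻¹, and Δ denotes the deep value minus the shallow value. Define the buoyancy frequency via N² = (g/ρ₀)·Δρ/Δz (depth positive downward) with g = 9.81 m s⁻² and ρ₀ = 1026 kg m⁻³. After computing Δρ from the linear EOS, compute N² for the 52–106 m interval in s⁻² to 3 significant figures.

ΔT = -10.8 K, ΔS = -0.06 psu (deep − shallow).
Δρ/ρ₀ = −αΔT + βΔS = 2.70 × 10⁻³ − 4.74 × 10⁻⁵ = 2.6526 × 10⁻³, so Δρ ≈ 2.722 kg m⁻³.
N² = (g/ρ₀)·Δρ/Δz = g·(Δρ/ρ₀)/Δz = 9.81 × 2.6526 × 10⁻³ / 54 = 4.8189 × 10⁻⁴ s⁻² ≈ 4.82 × 10⁻⁴ s⁻².

4.82 × 10⁻⁴ s⁻²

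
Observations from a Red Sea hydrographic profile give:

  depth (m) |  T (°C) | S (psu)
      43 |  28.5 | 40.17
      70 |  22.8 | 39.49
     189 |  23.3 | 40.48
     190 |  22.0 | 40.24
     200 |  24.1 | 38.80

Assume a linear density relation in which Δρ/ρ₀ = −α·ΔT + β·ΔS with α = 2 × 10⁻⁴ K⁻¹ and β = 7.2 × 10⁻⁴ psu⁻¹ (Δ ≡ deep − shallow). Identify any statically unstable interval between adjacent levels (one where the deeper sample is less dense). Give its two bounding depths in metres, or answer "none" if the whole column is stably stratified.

190–200 m

Evaluate Δρ/ρ₀ = −αΔT + βΔS across each adjacent pair:
  43–70 m: −αΔT+βΔS = −(2 × 10⁻⁴)(-5.7)+(7.2 × 10⁻⁴)(-0.68) = 6.5 × 10⁻⁴ → stable
  70–189 m: −αΔT+βΔS = −(2 × 10⁻⁴)(+0.5)+(7.2 × 10⁻⁴)(+0.99) = 6.1 × 10⁻⁴ → stable
  189–190 m: −αΔT+βΔS = −(2 × 10⁻⁴)(-1.3)+(7.2 × 10⁻⁴)(-0.24) = 8.7 × 10⁻⁵ → stable
  190–200 m: −αΔT+βΔS = −(2 × 10⁻⁴)(+2.1)+(7.2 × 10⁻⁴)(-1.44) = -1.5 × 10⁻³ → UNSTABLE
The 190–200 m interval has Δρ < 0: lighter water underlies denser water.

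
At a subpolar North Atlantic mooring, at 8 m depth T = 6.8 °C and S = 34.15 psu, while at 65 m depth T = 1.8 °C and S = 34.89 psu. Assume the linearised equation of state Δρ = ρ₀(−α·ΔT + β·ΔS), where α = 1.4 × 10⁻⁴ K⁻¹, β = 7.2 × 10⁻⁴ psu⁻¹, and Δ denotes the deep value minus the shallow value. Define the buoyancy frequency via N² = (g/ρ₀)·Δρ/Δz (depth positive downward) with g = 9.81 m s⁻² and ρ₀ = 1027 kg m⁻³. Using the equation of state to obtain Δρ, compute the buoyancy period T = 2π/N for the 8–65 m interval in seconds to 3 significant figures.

ΔT = -5.0 K, ΔS = +0.74 psu (deep − shallow).
Δρ/ρ₀ = −αΔT + βΔS = 7.00 × 10⁻⁴ + 5.328 × 10⁻⁴ = 1.2328 × 10⁻³, so Δρ ≈ 1.266 kg m⁻³.
N² = (g/ρ₀)·Δρ/Δz = g·(Δρ/ρ₀)/Δz = 9.81 × 1.2328 × 10⁻³ / 57 = 2.1217 × 10⁻⁴ s⁻².
N = √(2.1217 × 10⁻⁴) = 0.014566 rad s⁻¹ → T = 2π/N = 431.36 s ≈ 431 s.

431 s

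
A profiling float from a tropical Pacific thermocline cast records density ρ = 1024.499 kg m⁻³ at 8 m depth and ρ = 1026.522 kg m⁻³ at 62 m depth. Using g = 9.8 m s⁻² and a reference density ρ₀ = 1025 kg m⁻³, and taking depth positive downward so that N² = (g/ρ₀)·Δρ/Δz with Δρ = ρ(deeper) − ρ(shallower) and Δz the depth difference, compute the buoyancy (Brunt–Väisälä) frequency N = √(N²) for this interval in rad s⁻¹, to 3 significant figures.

Δρ = 1026.522 − 1024.499 = 2.023 kg m⁻³ over Δz = 62 − 8 = 54 m.
N² = (9.8/1025) × (2.023/54) = 3.5818 × 10⁻⁴ s⁻².
N = √(3.5818 × 10⁻⁴) = 0.018926 rad s⁻¹ ≈ 0.0189 rad s⁻¹.

0.0189 rad s⁻¹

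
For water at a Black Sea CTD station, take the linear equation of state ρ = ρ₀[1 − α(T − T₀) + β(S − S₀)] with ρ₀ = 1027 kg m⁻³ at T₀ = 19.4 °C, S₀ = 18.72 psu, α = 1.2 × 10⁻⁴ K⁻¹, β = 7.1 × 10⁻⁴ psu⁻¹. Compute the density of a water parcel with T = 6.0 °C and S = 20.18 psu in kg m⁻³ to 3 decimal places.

1029.716 kg m⁻³

T − T₀ = -13.4 K, S − S₀ = +1.46 psu.
Bracket = 1 − α·(-13.4) + β·(+1.46) = 1 + (2.6446 × 10⁻³) = 1.0026446.
ρ = 1027 × 1.0026446 = 1029.716 kg m⁻³.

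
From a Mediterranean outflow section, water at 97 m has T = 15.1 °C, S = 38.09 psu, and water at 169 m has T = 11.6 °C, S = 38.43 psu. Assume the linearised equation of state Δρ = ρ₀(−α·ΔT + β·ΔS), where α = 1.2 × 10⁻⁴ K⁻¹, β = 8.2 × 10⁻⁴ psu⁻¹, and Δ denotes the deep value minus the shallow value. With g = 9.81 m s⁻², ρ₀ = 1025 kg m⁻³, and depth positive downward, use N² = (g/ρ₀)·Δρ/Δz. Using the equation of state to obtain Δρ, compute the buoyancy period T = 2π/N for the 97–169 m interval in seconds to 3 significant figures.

644 s

ΔT = -3.5 K, ΔS = +0.34 psu (deep − shallow).
Δρ/ρ₀ = −αΔT + βΔS = 4.20 × 10⁻⁴ + 2.788 × 10⁻⁴ = 6.988 × 10⁻⁴, so Δρ ≈ 0.7163 kg m⁻³.
N² = (g/ρ₀)·Δρ/Δz = g·(Δρ/ρ₀)/Δz = 9.81 × 6.988 × 10⁻⁴ / 72 = 9.5212 × 10⁻⁵ s⁻².
N = √(9.5212 × 10⁻⁵) = 9.7577 × 10⁻³ rad s⁻¹ → T = 2π/N = 643.92 s ≈ 644 s.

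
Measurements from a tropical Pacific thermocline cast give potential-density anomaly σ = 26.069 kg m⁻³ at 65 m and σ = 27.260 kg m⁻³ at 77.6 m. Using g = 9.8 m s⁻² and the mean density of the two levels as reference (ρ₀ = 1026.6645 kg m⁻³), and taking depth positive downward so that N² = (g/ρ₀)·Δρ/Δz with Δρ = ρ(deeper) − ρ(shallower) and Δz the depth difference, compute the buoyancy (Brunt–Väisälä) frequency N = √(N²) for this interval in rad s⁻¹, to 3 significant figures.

Δρ = 1027.260 − 1026.069 = 1.191 kg m⁻³ over Δz = 77.6 − 65 = 12.6 m.
N² = (9.8/1026.6645) × (1.191/12.6) = 9.0227 × 10⁻⁴ s⁻².
N = √(9.0227 × 10⁻⁴) = 0.030038 rad s⁻¹ ≈ 0.0300 rad s⁻¹.

0.0300 rad s⁻¹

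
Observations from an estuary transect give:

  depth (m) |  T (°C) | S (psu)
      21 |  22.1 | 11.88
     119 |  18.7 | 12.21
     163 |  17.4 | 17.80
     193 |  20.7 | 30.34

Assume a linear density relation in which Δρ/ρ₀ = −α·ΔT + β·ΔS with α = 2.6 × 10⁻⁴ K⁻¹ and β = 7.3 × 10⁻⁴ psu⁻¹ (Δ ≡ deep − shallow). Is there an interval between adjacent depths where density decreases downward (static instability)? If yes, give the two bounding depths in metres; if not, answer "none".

Evaluate Δρ/ρ₀ = −αΔT + βΔS across each adjacent pair:
  21–119 m: −αΔT+βΔS = −(2.6 × 10⁻⁴)(-3.4)+(7.3 × 10⁻⁴)(+0.33) = 1.1 × 10⁻³ → stable
  119–163 m: −αΔT+βΔS = −(2.6 × 10⁻⁴)(-1.3)+(7.3 × 10⁻⁴)(+5.59) = 4.4 × 10⁻³ → stable
  163–193 m: −αΔT+βΔS = −(2.6 × 10⁻⁴)(+3.3)+(7.3 × 10⁻⁴)(+12.54) = 8.3 × 10⁻³ → stable
Every interval has Δρ > 0: the column is stably stratified throughout.

none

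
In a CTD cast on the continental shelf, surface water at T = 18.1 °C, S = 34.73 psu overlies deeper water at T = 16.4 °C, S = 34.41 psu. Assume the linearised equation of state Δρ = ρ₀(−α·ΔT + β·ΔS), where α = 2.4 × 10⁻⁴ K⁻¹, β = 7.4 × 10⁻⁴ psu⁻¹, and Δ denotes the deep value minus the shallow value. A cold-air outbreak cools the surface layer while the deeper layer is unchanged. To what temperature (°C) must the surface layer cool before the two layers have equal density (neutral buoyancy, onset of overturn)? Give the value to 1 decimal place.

Neutral buoyancy requires Δρ = 0, i.e. −α(T_deep − T_surf′) + β(S_deep − S_surf) = 0.
T_surf′ = T_deep − (β/α)·ΔS = 16.4 − (7.4 × 10⁻⁴/2.4 × 10⁻⁴)·(-0.32) = 17.387 °C.
Cooling required: 18.1 − (17.387) = 0.713 °C.

17.4 °C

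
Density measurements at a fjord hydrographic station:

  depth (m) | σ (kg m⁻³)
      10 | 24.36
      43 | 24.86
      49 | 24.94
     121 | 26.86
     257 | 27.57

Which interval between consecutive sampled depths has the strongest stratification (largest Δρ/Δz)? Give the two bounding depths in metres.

Compute the density gradient over each adjacent pair:
  10–43 m: Δρ/Δz = 0.50/33 = 0.015 kg m⁻⁴
  43–49 m: Δρ/Δz = 0.08/6 = 0.013 kg m⁻⁴
  49–121 m: Δρ/Δz = 1.92/72 = 0.027 kg m⁻⁴
  121–257 m: Δρ/Δz = 0.71/136 = 5.2 × 10⁻³ kg m⁻⁴
The largest gradient is in the 49–121 m interval — the pycnocline.

49–121 m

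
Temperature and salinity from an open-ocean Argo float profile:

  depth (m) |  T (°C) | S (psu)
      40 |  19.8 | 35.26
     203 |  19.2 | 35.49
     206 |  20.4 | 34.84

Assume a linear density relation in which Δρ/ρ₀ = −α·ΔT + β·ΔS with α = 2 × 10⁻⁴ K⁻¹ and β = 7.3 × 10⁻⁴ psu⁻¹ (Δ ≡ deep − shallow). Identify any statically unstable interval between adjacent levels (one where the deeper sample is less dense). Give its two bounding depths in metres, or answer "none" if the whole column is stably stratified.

203–206 m

Evaluate Δρ/ρ₀ = −αΔT + βΔS across each adjacent pair:
  40–203 m: −αΔT+βΔS = −(2 × 10⁻⁴)(-0.6)+(7.3 × 10⁻⁴)(+0.23) = 2.9 × 10⁻⁴ → stable
  203–206 m: −αΔT+βΔS = −(2 × 10⁻⁴)(+1.2)+(7.3 × 10⁻⁴)(-0.65) = -7.1 × 10⁻⁴ → UNSTABLE
The 203–206 m interval has Δρ < 0: lighter water underlies denser water.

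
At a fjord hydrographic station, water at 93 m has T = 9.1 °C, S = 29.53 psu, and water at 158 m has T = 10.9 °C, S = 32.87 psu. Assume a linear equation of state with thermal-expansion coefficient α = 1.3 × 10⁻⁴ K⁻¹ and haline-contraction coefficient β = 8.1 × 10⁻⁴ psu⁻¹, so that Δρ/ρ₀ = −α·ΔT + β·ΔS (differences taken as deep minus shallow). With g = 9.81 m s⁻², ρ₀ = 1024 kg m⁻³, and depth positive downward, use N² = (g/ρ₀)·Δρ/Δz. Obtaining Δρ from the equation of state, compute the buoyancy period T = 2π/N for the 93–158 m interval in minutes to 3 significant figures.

ΔT = +1.8 K, ΔS = +3.34 psu (deep − shallow).
Δρ/ρ₀ = −αΔT + βΔS = -2.34 × 10⁻⁴ + 2.7054 × 10⁻³ = 2.4714 × 10⁻³, so Δρ ≈ 2.531 kg m⁻³.
N² = (g/ρ₀)·Δρ/Δz = g·(Δρ/ρ₀)/Δz = 9.81 × 2.4714 × 10⁻³ / 65 = 3.7299 × 10⁻⁴ s⁻².
N = √(3.7299 × 10⁻⁴) = 0.019313 rad s⁻¹ → T = 2π/N = 325.33 s = 5.4222 min ≈ 5.42 min.

5.42 min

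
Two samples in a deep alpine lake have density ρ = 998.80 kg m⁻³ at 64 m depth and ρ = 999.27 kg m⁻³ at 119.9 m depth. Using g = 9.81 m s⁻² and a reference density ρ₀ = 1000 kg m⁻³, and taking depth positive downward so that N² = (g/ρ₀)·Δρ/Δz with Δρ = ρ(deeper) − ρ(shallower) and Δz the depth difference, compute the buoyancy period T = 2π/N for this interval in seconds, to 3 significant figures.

692 s

Δρ = 999.27 − 998.80 = 0.47 kg m⁻³ over Δz = 119.9 − 64 = 55.9 m.
N² = (9.81/1000) × (0.47/55.9) = 8.2481 × 10⁻⁵ s⁻².
N = √(8.2481 × 10⁻⁵) = 9.0819 × 10⁻³ rad s⁻¹, so T = 2π/N = 691.84 s ≈ 692 s.
A positive N² confirms static stability across the interval.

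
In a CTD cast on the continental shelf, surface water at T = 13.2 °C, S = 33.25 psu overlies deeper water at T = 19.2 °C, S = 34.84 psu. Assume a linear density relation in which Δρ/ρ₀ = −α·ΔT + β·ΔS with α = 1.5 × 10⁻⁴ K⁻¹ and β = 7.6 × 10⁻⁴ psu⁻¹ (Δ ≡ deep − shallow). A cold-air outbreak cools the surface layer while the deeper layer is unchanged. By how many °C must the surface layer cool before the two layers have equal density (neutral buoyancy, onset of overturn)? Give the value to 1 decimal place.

Neutral buoyancy requires Δρ = 0, i.e. −α(T_deep − T_surf′) + β(S_deep − S_surf) = 0.
T_surf′ = T_deep − (β/α)·ΔS = 19.2 − (7.6 × 10⁻⁴/1.5 × 10⁻⁴)·(+1.59) = 11.144 °C.
Cooling required: 13.2 − (11.144) = 2.056 °C.

2.1 °C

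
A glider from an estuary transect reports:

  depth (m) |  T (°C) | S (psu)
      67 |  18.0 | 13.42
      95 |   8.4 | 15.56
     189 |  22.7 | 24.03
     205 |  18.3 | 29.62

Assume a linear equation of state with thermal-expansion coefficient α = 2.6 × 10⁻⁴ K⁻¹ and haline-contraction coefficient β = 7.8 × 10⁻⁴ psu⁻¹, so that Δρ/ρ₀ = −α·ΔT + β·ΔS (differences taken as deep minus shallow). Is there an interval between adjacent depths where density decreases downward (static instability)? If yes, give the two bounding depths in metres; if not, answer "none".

none

Evaluate Δρ/ρ₀ = −αΔT + βΔS across each adjacent pair:
  67–95 m: −αΔT+βΔS = −(2.6 × 10⁻⁴)(-9.6)+(7.8 × 10⁻⁴)(+2.14) = 4.2 × 10⁻³ → stable
  95–189 m: −αΔT+βΔS = −(2.6 × 10⁻⁴)(+14.3)+(7.8 × 10⁻⁴)(+8.47) = 2.9 × 10⁻³ → stable
  189–205 m: −αΔT+βΔS = −(2.6 × 10⁻⁴)(-4.4)+(7.8 × 10⁻⁴)(+5.59) = 5.5 × 10⁻³ → stable
Every interval has Δρ > 0: the column is stably stratified throughout.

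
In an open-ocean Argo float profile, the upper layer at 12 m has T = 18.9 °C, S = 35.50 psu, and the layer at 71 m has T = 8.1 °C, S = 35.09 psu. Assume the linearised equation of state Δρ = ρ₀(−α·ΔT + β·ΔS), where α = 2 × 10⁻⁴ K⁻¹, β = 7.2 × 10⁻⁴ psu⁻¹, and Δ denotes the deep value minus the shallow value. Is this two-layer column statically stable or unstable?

stable

ΔT = 8.1 − 18.9 = -10.8 K and ΔS = 35.09 − 35.50 = -0.41 psu (deep − shallow).
−αΔT = 2.16 × 10⁻³; βΔS = -2.952 × 10⁻⁴; sum Δρ/ρ₀ = 1.8648 × 10⁻³.
Δρ/ρ₀ > 0, so Δρ > 0: deeper water is denser → statically stable.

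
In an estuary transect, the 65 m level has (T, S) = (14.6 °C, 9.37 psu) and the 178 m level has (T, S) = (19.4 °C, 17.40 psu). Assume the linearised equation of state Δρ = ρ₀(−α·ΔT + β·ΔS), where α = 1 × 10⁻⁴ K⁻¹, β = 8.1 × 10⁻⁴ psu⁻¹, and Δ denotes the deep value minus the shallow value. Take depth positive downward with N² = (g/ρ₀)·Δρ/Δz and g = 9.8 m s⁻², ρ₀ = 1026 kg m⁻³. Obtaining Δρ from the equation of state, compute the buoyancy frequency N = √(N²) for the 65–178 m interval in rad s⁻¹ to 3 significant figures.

0.0229 rad s⁻¹

ΔT = +4.8 K, ΔS = +8.03 psu (deep − shallow).
Δρ/ρ₀ = −αΔT + βΔS = -4.80 × 10⁻⁴ + 6.5043 × 10⁻³ = 6.0243 × 10⁻³, so Δρ ≈ 6.181 kg m⁻³.
N² = (g/ρ₀)·Δρ/Δz = g·(Δρ/ρ₀)/Δz = 9.8 × 6.0243 × 10⁻³ / 113 = 5.2246 × 10⁻⁴ s⁻².
N = √(5.2246 × 10⁻⁴) = 0.022857 rad s⁻¹ ≈ 0.0229 rad s⁻¹.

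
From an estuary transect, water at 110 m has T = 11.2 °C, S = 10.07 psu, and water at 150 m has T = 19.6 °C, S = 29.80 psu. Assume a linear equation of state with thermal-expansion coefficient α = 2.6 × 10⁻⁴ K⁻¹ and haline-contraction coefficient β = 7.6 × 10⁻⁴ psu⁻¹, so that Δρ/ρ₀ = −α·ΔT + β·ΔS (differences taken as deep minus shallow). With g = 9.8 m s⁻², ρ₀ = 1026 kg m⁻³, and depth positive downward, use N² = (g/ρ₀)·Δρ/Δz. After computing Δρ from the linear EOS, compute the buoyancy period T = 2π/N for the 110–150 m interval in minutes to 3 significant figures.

1.87 min

ΔT = +8.4 K, ΔS = +19.73 psu (deep − shallow).
Δρ/ρ₀ = −αΔT + βΔS = -2.184 × 10⁻³ + 0.0149948 = 0.0128108, so Δρ ≈ 13.14 kg m⁻³.
N² = (g/ρ₀)·Δρ/Δz = g·(Δρ/ρ₀)/Δz = 9.8 × 0.0128108 / 40 = 3.1386 × 10⁻³ s⁻².
N = √(3.1386 × 10⁻³) = 0.056023 rad s⁻¹ → T = 2π/N = 112.15 s = 1.8692 min ≈ 1.87 min.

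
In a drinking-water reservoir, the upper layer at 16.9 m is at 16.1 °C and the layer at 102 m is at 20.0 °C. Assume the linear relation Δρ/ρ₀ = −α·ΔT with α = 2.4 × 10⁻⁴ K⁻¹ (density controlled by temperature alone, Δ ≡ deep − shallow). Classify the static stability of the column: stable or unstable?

unstable

ΔT = 20.0 − 16.1 = +3.9 K, so Δρ/ρ₀ = −αΔT = -9.36 × 10⁻⁴.
Δρ/ρ₀ < 0, so Δρ < 0: deeper water is lighter → statically unstable; the column would overturn.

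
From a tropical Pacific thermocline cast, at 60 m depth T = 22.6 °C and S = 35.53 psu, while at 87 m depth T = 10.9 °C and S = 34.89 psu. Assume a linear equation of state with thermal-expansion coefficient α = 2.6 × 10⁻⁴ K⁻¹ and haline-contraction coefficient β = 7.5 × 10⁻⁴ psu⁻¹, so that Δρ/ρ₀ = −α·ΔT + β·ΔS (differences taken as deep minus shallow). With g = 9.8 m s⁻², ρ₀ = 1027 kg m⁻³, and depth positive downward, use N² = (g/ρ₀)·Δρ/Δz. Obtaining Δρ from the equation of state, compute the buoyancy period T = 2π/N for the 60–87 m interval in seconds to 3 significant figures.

206 s

ΔT = -11.7 K, ΔS = -0.64 psu (deep − shallow).
Δρ/ρ₀ = −αΔT + βΔS = 3.042 × 10⁻³ − 4.80 × 10⁻⁴ = 2.562 × 10⁻³, so Δρ ≈ 2.631 kg m⁻³.
N² = (g/ρ₀)·Δρ/Δz = g·(Δρ/ρ₀)/Δz = 9.8 × 2.562 × 10⁻³ / 27 = 9.2991 × 10⁻⁴ s⁻².
N = √(9.2991 × 10⁻⁴) = 0.030494 rad s⁻¹ → T = 2π/N = 206.05 s ≈ 206 s.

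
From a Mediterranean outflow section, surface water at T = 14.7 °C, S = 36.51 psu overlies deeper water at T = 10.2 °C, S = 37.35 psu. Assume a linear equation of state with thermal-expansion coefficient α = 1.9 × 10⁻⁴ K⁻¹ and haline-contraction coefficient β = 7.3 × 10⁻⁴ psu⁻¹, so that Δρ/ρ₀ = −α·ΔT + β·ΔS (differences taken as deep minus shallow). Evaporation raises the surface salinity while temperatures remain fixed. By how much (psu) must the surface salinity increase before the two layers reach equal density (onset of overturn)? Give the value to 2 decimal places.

Neutral buoyancy requires −α(T_deep − T_surf) + β(S_deep − S_surf′) = 0.
S_surf′ = S_deep − (α/β)·ΔT = 37.35 − (1.9 × 10⁻⁴/7.3 × 10⁻⁴)·(-4.5) = 38.5212 psu.
Increase required: 38.5212 − 36.51 = 2.0112 psu.

2.01 psu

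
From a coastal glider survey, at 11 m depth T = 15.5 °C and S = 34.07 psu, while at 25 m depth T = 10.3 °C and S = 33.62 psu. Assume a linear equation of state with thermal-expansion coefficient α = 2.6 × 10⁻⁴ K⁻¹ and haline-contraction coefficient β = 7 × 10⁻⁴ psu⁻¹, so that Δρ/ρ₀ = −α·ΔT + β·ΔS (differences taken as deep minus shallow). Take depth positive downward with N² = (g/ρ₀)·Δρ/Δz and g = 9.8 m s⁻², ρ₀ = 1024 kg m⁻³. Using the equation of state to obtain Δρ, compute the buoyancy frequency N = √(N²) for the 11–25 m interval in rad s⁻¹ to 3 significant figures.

ΔT = -5.2 K, ΔS = -0.45 psu (deep − shallow).
Δρ/ρ₀ = −αΔT + βΔS = 1.352 × 10⁻³ − 3.15 × 10⁻⁴ = 1.037 × 10⁻³, so Δρ ≈ 1.062 kg m⁻³.
N² = (g/ρ₀)·Δρ/Δz = g·(Δρ/ρ₀)/Δz = 9.8 × 1.037 × 10⁻³ / 14 = 7.2590 × 10⁻⁴ s⁻².
N = √(7.2590 × 10⁻⁴) = 0.026943 rad s⁻¹ ≈ 0.0269 rad s⁻¹.

0.0269 rad s⁻¹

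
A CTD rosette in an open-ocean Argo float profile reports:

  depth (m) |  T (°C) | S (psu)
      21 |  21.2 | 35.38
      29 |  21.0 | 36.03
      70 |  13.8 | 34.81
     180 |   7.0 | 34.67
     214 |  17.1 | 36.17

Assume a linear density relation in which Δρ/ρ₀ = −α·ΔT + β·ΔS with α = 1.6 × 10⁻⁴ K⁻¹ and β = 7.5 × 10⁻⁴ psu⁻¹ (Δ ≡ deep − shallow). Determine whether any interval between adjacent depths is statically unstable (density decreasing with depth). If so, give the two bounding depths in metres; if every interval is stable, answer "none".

Evaluate Δρ/ρ₀ = −αΔT + βΔS across each adjacent pair:
  21–29 m: −αΔT+βΔS = −(1.6 × 10⁻⁴)(-0.2)+(7.5 × 10⁻⁴)(+0.65) = 5.2 × 10⁻⁴ → stable
  29–70 m: −αΔT+βΔS = −(1.6 × 10⁻⁴)(-7.2)+(7.5 × 10⁻⁴)(-1.22) = 2.4 × 10⁻⁴ → stable
  70–180 m: −αΔT+βΔS = −(1.6 × 10⁻⁴)(-6.8)+(7.5 × 10⁻⁴)(-0.14) = 9.8 × 10⁻⁴ → stable
  180–214 m: −αΔT+βΔS = −(1.6 × 10⁻⁴)(+10.1)+(7.5 × 10⁻⁴)(+1.50) = -4.9 × 10⁻⁴ → UNSTABLE
The 180–214 m interval has Δρ < 0: lighter water underlies denser water.

180–214 m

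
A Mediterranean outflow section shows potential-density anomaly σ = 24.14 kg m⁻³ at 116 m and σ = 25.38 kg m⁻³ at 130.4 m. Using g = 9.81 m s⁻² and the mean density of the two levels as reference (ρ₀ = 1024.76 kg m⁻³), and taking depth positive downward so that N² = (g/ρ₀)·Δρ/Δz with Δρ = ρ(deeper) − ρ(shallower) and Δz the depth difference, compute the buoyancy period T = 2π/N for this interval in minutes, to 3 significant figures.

Δρ = 1025.38 − 1024.14 = 1.24 kg m⁻³ over Δz = 130.4 − 116 = 14.4 m.
N² = (9.81/1024.76) × (1.24/14.4) = 8.2434 × 10⁻⁴ s⁻².
N = √(8.2434 × 10⁻⁴) = 0.028711 rad s⁻¹, so T = 2π/N = 218.84 s = 3.6473 min ≈ 3.65 min.

3.65 min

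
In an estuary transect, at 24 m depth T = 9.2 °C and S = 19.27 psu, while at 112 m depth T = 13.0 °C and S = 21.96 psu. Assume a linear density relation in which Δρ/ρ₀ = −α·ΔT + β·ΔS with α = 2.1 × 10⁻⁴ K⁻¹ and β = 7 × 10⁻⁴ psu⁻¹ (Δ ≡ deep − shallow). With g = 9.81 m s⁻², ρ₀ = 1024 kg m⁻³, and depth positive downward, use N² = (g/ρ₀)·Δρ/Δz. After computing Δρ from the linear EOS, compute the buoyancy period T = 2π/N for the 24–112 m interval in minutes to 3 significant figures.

ΔT = +3.8 K, ΔS = +2.69 psu (deep − shallow).
Δρ/ρ₀ = −αΔT + βΔS = -7.98 × 10⁻⁴ + 1.883 × 10⁻³ = 1.085 × 10⁻³, so Δρ ≈ 1.111 kg m⁻³.
N² = (g/ρ₀)·Δρ/Δz = g·(Δρ/ρ₀)/Δz = 9.81 × 1.085 × 10⁻³ / 88 = 1.2095 × 10⁻⁴ s⁻².
N = √(1.2095 × 10⁻⁴) = 0.010998 rad s⁻¹ → T = 2π/N = 571.30 s = 9.5217 min ≈ 9.52 min.

9.52 min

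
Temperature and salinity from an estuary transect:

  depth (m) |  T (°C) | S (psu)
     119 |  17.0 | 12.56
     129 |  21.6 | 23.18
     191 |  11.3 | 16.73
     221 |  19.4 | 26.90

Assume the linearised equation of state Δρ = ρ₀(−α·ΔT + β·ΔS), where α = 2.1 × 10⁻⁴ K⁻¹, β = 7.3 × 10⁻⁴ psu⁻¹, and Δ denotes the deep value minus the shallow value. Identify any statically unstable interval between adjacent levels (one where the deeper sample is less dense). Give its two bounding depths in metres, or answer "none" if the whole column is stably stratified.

Evaluate Δρ/ρ₀ = −αΔT + βΔS across each adjacent pair:
  119–129 m: −αΔT+βΔS = −(2.1 × 10⁻⁴)(+4.6)+(7.3 × 10⁻⁴)(+10.62) = 6.8 × 10⁻³ → stable
  129–191 m: −αΔT+βΔS = −(2.1 × 10⁻⁴)(-10.3)+(7.3 × 10⁻⁴)(-6.45) = -2.5 × 10⁻³ → UNSTABLE
  191–221 m: −αΔT+βΔS = −(2.1 × 10⁻⁴)(+8.1)+(7.3 × 10⁻⁴)(+10.17) = 5.7 × 10⁻³ → stable
The 129–191 m interval has Δρ < 0: lighter water underlies denser water.

129–191 m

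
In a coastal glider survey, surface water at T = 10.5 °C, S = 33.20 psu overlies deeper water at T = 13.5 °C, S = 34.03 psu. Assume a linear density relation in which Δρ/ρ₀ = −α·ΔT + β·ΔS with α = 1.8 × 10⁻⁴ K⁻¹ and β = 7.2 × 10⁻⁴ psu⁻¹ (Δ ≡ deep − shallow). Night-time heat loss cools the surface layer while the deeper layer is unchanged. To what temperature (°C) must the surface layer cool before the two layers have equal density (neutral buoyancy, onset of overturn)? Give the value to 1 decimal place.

Neutral buoyancy requires Δρ = 0, i.e. −α(T_deep − T_surf′) + β(S_deep − S_surf) = 0.
T_surf′ = T_deep − (β/α)·ΔS = 13.5 − (7.2 × 10⁻⁴/1.8 × 10⁻⁴)·(+0.83) = 10.180 °C.
Cooling required: 10.5 − (10.180) = 0.320 °C.

10.2 °C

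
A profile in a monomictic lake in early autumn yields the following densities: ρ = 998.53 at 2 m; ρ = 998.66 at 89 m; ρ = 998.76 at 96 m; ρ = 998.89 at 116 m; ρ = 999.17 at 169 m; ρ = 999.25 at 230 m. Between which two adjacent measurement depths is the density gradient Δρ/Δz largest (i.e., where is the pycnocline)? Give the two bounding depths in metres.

89–96 m

Compute the density gradient over each adjacent pair:
  2–89 m: Δρ/Δz = 0.13/87 = 1.5 × 10⁻³ kg m⁻⁴
  89–96 m: Δρ/Δz = 0.10/7 = 0.014 kg m⁻⁴
  96–116 m: Δρ/Δz = 0.13/20 = 6.5 × 10⁻³ kg m⁻⁴
  116–169 m: Δρ/Δz = 0.28/53 = 5.3 × 10⁻³ kg m⁻⁴
  169–230 m: Δρ/Δz = 0.08/61 = 1.3 × 10⁻³ kg m⁻⁴
The largest gradient is in the 89–96 m interval — the pycnocline.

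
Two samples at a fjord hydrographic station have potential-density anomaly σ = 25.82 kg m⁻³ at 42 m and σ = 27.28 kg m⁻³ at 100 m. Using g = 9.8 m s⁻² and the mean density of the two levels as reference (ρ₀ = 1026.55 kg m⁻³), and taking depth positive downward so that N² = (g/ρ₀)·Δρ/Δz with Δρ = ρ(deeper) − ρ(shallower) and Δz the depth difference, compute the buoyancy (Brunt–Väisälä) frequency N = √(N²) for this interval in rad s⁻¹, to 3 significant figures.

Δρ = 1027.28 − 1025.82 = 1.46 kg m⁻³ over Δz = 100 − 42 = 58 m.
N² = (9.8/1026.55) × (1.46/58) = 2.4031 × 10⁻⁴ s⁻².
N = √(2.4031 × 10⁻⁴) = 0.015502 rad s⁻¹ ≈ 0.0155 rad s⁻¹.

0.0155 rad s⁻¹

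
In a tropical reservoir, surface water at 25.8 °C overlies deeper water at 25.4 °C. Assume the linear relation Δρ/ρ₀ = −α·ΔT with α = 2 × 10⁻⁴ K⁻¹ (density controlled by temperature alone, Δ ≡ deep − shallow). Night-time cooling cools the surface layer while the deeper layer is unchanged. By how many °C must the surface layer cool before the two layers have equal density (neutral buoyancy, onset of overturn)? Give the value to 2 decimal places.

With temperature the only control, equal density requires T_surf′ = T_deep.
T_surf′ = 25.4 °C.
Cooling required: 25.8 − 25.4 = 0.40 °C.

0.40 °C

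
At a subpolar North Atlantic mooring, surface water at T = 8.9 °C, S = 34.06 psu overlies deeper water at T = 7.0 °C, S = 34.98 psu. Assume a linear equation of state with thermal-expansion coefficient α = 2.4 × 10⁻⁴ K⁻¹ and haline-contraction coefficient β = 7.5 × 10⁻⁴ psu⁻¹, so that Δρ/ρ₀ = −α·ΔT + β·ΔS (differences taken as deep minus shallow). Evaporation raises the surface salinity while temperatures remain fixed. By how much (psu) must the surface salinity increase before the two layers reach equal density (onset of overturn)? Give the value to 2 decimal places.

Neutral buoyancy requires −α(T_deep − T_surf) + β(S_deep − S_surf′) = 0.
S_surf′ = S_deep − (α/β)·ΔT = 34.98 − (2.4 × 10⁻⁴/7.5 × 10⁻⁴)·(-1.9) = 35.5880 psu.
Increase required: 35.5880 − 34.06 = 1.5280 psu.

1.53 psu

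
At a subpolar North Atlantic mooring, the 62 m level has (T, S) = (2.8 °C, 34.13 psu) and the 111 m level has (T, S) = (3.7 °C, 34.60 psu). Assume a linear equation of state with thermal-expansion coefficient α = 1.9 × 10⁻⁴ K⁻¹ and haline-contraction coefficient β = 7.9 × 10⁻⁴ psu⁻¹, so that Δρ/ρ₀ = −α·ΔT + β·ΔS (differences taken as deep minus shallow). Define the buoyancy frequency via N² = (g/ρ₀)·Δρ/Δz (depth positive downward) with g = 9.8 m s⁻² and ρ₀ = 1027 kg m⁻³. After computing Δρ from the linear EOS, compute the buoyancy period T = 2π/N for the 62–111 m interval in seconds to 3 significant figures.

993 s

ΔT = +0.9 K, ΔS = +0.47 psu (deep − shallow).
Δρ/ρ₀ = −αΔT + βΔS = -1.71 × 10⁻⁴ + 3.713 × 10⁻⁴ = 2.003 × 10⁻⁴, so Δρ ≈ 0.2057 kg m⁻³.
N² = (g/ρ₀)·Δρ/Δz = g·(Δρ/ρ₀)/Δz = 9.8 × 2.003 × 10⁻⁴ / 49 = 4.0060 × 10⁻⁵ s⁻².
N = √(4.0060 × 10⁻⁵) = 6.3293 × 10⁻³ rad s⁻¹ → T = 2π/N = 992.71 s ≈ 993 s.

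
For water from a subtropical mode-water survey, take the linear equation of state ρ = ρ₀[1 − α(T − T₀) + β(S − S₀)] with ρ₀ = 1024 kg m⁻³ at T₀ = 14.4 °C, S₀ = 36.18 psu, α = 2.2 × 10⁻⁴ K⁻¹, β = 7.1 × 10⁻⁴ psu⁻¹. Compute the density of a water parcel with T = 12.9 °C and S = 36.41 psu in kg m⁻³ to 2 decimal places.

1024.51 kg m⁻³

T − T₀ = -1.5 K, S − S₀ = +0.23 psu.
Bracket = 1 − α·(-1.5) + β·(+0.23) = 1 + (4.933 × 10⁻⁴) = 1.0004933.
ρ = 1024 × 1.0004933 = 1024.51 kg m⁻³.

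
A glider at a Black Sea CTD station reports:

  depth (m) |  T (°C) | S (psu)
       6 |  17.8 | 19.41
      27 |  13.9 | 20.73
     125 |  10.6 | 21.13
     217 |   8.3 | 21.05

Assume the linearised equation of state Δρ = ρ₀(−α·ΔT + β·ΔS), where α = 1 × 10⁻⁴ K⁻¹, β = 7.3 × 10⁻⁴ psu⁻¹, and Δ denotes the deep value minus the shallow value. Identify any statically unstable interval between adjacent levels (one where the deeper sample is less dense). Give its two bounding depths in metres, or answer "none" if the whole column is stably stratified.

Evaluate Δρ/ρ₀ = −αΔT + βΔS across each adjacent pair:
  6–27 m: −αΔT+βΔS = −(1 × 10⁻⁴)(-3.9)+(7.3 × 10⁻⁴)(+1.32) = 1.4 × 10⁻³ → stable
  27–125 m: −αΔT+βΔS = −(1 × 10⁻⁴)(-3.3)+(7.3 × 10⁻⁴)(+0.40) = 6.2 × 10⁻⁴ → stable
  125–217 m: −αΔT+βΔS = −(1 × 10⁻⁴)(-2.3)+(7.3 × 10⁻⁴)(-0.08) = 1.7 × 10⁻⁴ → stable
Every interval has Δρ > 0: the column is stably stratified throughout.

none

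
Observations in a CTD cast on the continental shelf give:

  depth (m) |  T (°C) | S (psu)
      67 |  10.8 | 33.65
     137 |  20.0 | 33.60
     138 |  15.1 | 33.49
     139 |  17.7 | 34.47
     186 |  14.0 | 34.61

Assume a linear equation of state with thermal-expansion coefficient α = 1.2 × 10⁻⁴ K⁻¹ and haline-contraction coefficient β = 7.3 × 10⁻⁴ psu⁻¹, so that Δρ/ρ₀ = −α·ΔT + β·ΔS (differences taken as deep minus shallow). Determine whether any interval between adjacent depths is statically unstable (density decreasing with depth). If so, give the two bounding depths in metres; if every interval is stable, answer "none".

Evaluate Δρ/ρ₀ = −αΔT + βΔS across each adjacent pair:
  67–137 m: −αΔT+βΔS = −(1.2 × 10⁻⁴)(+9.2)+(7.3 × 10⁻⁴)(-0.05) = -1.1 × 10⁻³ → UNSTABLE
  137–138 m: −αΔT+βΔS = −(1.2 × 10⁻⁴)(-4.9)+(7.3 × 10⁻⁴)(-0.11) = 5.1 × 10⁻⁴ → stable
  138–139 m: −αΔT+βΔS = −(1.2 × 10⁻⁴)(+2.6)+(7.3 × 10⁻⁴)(+0.98) = 4.0 × 10⁻⁴ → stable
  139–186 m: −αΔT+βΔS = −(1.2 × 10⁻⁴)(-3.7)+(7.3 × 10⁻⁴)(+0.14) = 5.5 × 10⁻⁴ → stable
The 67–137 m interval has Δρ < 0: lighter water underlies denser water.

67–137 m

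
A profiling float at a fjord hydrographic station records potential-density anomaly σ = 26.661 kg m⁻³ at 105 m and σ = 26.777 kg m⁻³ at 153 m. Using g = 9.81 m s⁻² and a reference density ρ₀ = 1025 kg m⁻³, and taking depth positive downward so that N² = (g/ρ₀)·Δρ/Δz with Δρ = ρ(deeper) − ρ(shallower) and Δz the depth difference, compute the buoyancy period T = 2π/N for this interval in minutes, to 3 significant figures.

21.8 min

Δρ = 1026.777 − 1026.661 = 0.116 kg m⁻³ over Δz = 153 − 105 = 48 m.
N² = (9.81/1025) × (0.116/48) = 2.3129 × 10⁻⁵ s⁻².
N = √(2.3129 × 10⁻⁵) = 4.8093 × 10⁻³ rad s⁻¹, so T = 2π/N = 1.3065 × 10³ s = 21.775 min ≈ 21.8 min.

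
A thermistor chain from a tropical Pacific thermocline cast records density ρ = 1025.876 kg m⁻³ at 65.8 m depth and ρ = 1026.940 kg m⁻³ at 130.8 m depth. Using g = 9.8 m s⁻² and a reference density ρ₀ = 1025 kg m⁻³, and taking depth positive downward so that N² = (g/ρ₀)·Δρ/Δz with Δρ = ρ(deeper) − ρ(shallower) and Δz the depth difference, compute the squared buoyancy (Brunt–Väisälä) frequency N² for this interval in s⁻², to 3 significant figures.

1.57 × 10⁻⁴ s⁻²

Δρ = 1026.940 − 1025.876 = 1.064 kg m⁻³ over Δz = 130.8 − 65.8 = 65 m.
N² = (9.8/1025) × (1.064/65) = 1.5651 × 10⁻⁴ s⁻² ≈ 1.57 × 10⁻⁴ s⁻².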